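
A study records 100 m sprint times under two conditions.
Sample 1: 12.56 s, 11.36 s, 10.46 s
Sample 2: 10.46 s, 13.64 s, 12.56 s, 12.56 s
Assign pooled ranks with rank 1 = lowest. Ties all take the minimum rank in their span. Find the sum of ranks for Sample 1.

Sorted (ascending): 10.46, 10.46, 11.36, 12.56, 12.56, 12.56, 13.64
The 2 values of 10.46 occupy positions 1–2 → each gets rank 1.
The 3 values of 12.56 occupy positions 4–6 → each gets rank 4.
Sample 1 values → pooled ranks: 12.56→4, 11.36→3, 10.46→1
Rank sum = 4 + 3 + 1 = 8

8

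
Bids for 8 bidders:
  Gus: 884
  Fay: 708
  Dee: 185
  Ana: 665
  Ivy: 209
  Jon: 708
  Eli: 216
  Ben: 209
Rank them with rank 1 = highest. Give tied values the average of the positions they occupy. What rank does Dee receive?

Sorted (descending): 884, 708, 708, 665, 216, 209, 209, 185
The 2 values of 708 occupy positions 2–3 → average rank (2+3)/2 = 2.5.
The 2 values of 209 occupy positions 6–7 → average rank (6+7)/2 = 6.5.
Dee has value 185 → rank 8.

8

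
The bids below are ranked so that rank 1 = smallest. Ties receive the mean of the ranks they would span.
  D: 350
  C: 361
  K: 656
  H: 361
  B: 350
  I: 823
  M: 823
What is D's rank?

1.5

Sorted (ascending): 350, 350, 361, 361, 656, 823, 823
The 2 values of 350 occupy positions 1–2 → average rank (1+2)/2 = 1.5.
The 2 values of 361 occupy positions 3–4 → average rank (3+4)/2 = 3.5.
The 2 values of 823 occupy positions 6–7 → average rank (6+7)/2 = 6.5.
D has value 350 → rank 1.5.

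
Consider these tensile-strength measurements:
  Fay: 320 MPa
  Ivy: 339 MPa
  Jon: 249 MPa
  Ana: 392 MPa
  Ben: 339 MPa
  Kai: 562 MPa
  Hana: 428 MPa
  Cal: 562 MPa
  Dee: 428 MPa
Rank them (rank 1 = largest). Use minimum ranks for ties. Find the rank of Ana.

5

Sorted (descending): 562, 562, 428, 428, 392, 339, 339, 320, 249
The 2 values of 562 occupy positions 1–2 → each gets rank 1.
The 2 values of 428 occupy positions 3–4 → each gets rank 3.
The 2 values of 339 occupy positions 6–7 → each gets rank 6.
Ana has value 392 MPa → rank 5.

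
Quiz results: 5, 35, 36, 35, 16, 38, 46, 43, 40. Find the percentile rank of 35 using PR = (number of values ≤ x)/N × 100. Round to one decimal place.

N = 9.
Strictly below 35: 2. Equal to 35: 2.
PR = 4/9 × 100 = 44.4

44.4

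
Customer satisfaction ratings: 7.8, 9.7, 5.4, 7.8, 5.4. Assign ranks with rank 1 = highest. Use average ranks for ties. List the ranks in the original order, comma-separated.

2.5, 1, 4.5, 2.5, 4.5

Sorted (descending): 9.7, 7.8, 7.8, 5.4, 5.4
The 2 values of 7.8 occupy positions 2–3 → average rank (2+3)/2 = 2.5.
The 2 values of 5.4 occupy positions 4–5 → average rank (4+5)/2 = 4.5.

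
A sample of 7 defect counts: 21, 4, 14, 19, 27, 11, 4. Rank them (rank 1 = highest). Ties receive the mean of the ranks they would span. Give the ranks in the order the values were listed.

Sorted (descending): 27, 21, 19, 14, 11, 4, 4
The 2 values of 4 occupy positions 6–7 → average rank (6+7)/2 = 6.5.

2, 6.5, 4, 3, 1, 5, 6.5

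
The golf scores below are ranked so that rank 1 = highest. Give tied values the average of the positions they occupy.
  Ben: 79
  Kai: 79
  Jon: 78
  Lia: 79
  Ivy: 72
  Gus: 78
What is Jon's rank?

4.5

Sorted (descending): 79, 79, 79, 78, 78, 72
The 3 values of 79 occupy positions 1–3 → average rank 2.
The 2 values of 78 occupy positions 4–5 → average rank (4+5)/2 = 4.5.
Jon has value 78 → rank 4.5.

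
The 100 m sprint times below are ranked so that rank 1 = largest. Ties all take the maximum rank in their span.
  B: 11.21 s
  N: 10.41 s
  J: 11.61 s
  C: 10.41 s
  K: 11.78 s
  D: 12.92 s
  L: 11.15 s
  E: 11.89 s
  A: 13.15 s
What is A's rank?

1

Sorted (descending): 13.15, 12.92, 11.89, 11.78, 11.61, 11.21, 11.15, 10.41, 10.41
The 2 values of 10.41 occupy positions 8–9 → each gets rank 9.
A has value 13.15 s → rank 1.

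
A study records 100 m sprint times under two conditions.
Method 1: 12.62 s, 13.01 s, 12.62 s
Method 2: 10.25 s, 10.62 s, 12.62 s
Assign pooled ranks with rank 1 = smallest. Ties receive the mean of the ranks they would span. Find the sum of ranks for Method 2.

7

Sorted (ascending): 10.25, 10.62, 12.62, 12.62, 12.62, 13.01
The 3 values of 12.62 occupy positions 3–5 → average rank 4.
Method 2 values → pooled ranks: 10.25→1, 10.62→2, 12.62→4
Rank sum = 1 + 2 + 4 = 7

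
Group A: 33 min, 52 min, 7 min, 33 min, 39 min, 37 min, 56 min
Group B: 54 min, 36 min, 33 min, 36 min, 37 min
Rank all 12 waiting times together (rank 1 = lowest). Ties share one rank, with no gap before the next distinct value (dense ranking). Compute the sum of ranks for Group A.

Sorted (ascending): 7, 33, 33, 33, 36, 36, 37, 37, 39, 52, 54, 56
The 3 values of 33 share dense rank 2.
The 2 values of 36 share dense rank 3.
The 2 values of 37 share dense rank 4.
Remaining distinct values take the next consecutive integers.
Group A values → pooled ranks: 33→2, 52→6, 7→1, 33→2, 39→5, 37→4, 56→8
Rank sum = 2 + 6 + 1 + 2 + 5 + 4 + 8 = 28

28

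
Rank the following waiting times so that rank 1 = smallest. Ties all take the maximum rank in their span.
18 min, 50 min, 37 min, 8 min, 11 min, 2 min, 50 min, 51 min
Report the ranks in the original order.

4, 7, 5, 2, 3, 1, 7, 8

Sorted (ascending): 2, 8, 11, 18, 37, 50, 50, 51
The 2 values of 50 occupy positions 6–7 → each gets rank 7.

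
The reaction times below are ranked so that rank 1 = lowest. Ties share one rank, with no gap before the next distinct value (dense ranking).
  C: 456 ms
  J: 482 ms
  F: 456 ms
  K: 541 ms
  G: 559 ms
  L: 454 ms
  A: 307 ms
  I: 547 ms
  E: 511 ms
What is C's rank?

Sorted (ascending): 307, 454, 456, 456, 482, 511, 541, 547, 559
The 2 values of 456 share dense rank 3.
Remaining distinct values take the next consecutive integers.
C has value 456 ms → rank 3.

3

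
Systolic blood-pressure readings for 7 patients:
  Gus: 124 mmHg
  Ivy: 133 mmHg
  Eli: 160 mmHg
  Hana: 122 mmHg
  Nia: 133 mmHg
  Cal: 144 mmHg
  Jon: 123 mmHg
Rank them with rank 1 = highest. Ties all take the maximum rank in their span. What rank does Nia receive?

Sorted (descending): 160, 144, 133, 133, 124, 123, 122
The 2 values of 133 occupy positions 3–4 → each gets rank 4.
Nia has value 133 mmHg → rank 4.

4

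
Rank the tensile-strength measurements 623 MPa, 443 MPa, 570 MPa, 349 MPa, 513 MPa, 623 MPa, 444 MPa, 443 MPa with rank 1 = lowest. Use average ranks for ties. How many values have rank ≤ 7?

Sorted (ascending): 349, 443, 443, 444, 513, 570, 623, 623
The 2 values of 443 occupy positions 2–3 → average rank (2+3)/2 = 2.5.
The 2 values of 623 occupy positions 7–8 → average rank (7+8)/2 = 7.5.
Ranks ≤ 7: {1, 2.5, 2.5, 4, 5, 6} → 6 values.

6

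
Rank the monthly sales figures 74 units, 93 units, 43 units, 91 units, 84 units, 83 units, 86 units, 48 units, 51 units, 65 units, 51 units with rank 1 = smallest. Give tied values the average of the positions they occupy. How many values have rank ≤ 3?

2

Sorted (ascending): 43, 48, 51, 51, 65, 74, 83, 84, 86, 91, 93
The 2 values of 51 occupy positions 3–4 → average rank (3+4)/2 = 3.5.
Ranks ≤ 3: {1, 2} → 2 values.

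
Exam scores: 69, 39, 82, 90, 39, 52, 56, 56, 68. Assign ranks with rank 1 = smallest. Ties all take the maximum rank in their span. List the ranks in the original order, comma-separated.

Sorted (ascending): 39, 39, 52, 56, 56, 68, 69, 82, 90
The 2 values of 39 occupy positions 1–2 → each gets rank 2.
The 2 values of 56 occupy positions 4–5 → each gets rank 5.

7, 2, 8, 9, 2, 3, 5, 5, 6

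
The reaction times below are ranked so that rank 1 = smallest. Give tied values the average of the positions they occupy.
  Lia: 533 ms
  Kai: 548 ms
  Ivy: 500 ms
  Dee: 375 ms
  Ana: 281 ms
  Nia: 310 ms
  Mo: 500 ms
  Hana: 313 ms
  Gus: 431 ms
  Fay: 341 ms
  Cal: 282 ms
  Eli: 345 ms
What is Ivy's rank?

Sorted (ascending): 281, 282, 310, 313, 341, 345, 375, 431, 500, 500, 533, 548
The 2 values of 500 occupy positions 9–10 → average rank (9+10)/2 = 9.5.
Ivy has value 500 ms → rank 9.5.

9.5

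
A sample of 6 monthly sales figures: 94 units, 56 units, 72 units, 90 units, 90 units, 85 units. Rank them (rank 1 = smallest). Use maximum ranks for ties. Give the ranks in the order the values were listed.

6, 1, 2, 5, 5, 3

Sorted (ascending): 56, 72, 85, 90, 90, 94
The 2 values of 90 occupy positions 4–5 → each gets rank 5.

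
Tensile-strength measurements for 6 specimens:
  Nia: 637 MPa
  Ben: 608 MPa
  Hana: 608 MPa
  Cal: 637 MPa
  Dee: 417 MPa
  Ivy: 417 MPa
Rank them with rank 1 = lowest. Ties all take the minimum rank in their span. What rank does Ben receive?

3

Sorted (ascending): 417, 417, 608, 608, 637, 637
The 2 values of 417 occupy positions 1–2 → each gets rank 1.
The 2 values of 608 occupy positions 3–4 → each gets rank 3.
The 2 values of 637 occupy positions 5–6 → each gets rank 5.
Ben has value 608 MPa → rank 3.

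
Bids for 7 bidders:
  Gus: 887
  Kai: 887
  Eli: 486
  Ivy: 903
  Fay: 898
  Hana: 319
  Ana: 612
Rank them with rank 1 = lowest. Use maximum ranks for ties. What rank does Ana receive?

Sorted (ascending): 319, 486, 612, 887, 887, 898, 903
The 2 values of 887 occupy positions 4–5 → each gets rank 5.
Ana has value 612 → rank 3.

3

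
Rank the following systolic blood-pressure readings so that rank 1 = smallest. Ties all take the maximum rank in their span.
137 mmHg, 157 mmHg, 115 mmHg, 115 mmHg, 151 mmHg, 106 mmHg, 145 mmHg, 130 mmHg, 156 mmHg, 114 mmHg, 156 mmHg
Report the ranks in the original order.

Sorted (ascending): 106, 114, 115, 115, 130, 137, 145, 151, 156, 156, 157
The 2 values of 115 occupy positions 3–4 → each gets rank 4.
The 2 values of 156 occupy positions 9–10 → each gets rank 10.

6, 11, 4, 4, 8, 1, 7, 5, 10, 2, 10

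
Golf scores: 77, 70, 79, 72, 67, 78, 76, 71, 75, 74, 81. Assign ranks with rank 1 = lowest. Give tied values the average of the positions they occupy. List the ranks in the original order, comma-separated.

Sorted (ascending): 67, 70, 71, 72, 74, 75, 76, 77, 78, 79, 81
No ties — each value takes its position as its rank.

8, 2, 10, 4, 1, 9, 7, 3, 6, 5, 11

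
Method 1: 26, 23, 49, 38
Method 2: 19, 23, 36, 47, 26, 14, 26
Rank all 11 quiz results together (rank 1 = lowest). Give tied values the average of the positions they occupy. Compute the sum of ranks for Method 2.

Sorted (ascending): 14, 19, 23, 23, 26, 26, 26, 36, 38, 47, 49
The 2 values of 23 occupy positions 3–4 → average rank (3+4)/2 = 3.5.
The 3 values of 26 occupy positions 5–7 → average rank 6.
Method 2 values → pooled ranks: 19→2, 23→3.5, 36→8, 47→10, 26→6, 14→1, 26→6
Rank sum = 2 + 3.5 + 8 + 10 + 6 + 1 + 6 = 36.5

36.5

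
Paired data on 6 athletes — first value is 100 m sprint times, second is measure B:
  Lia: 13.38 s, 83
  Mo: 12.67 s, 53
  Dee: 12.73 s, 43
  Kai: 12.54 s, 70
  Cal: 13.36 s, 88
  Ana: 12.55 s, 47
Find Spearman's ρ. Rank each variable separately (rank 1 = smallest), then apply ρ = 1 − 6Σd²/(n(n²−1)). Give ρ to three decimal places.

0.429

Ranks of variable 1: 6, 3, 4, 1, 5, 2
Ranks of variable 2: 5, 3, 1, 4, 6, 2
d = r₁ − r₂: 1, 0, 3, -3, -1, 0
d²: 1, 0, 9, 9, 1, 0; Σd² = 20
ρ = 1 − 6·20/(6·35) = 1 − 120/210 = 0.429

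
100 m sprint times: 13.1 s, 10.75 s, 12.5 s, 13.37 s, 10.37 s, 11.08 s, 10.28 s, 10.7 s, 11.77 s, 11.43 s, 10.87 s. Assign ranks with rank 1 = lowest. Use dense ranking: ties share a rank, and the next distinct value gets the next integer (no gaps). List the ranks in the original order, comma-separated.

10, 4, 9, 11, 2, 6, 1, 3, 8, 7, 5

Sorted (ascending): 10.28, 10.37, 10.7, 10.75, 10.87, 11.08, 11.43, 11.77, 12.5, 13.1, 13.37
No ties — each value takes its position as its rank.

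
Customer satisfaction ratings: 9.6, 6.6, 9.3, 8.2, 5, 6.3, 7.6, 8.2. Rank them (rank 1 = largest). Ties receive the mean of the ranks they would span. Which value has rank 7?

Sorted (descending): 9.6, 9.3, 8.2, 8.2, 7.6, 6.6, 6.3, 5
The 2 values of 8.2 occupy positions 3–4 → average rank (3+4)/2 = 3.5.
Rank 7 → value 6.3.

6.3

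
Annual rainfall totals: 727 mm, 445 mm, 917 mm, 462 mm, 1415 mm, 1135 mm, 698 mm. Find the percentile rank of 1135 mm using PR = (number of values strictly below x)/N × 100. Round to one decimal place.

N = 7.
Strictly below 1135: 5. Equal to 1135: 1.
PR = 5/7 × 100 = 71.4

71.4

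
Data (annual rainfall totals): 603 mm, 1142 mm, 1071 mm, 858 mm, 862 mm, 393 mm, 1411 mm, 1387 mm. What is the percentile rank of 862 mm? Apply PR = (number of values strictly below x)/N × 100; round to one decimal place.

N = 8.
Strictly below 862: 3. Equal to 862: 1.
PR = 3/8 × 100 = 37.5

37.5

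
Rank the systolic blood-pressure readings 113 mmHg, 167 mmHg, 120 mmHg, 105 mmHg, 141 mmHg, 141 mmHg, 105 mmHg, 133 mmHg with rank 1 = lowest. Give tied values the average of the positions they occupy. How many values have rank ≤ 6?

Sorted (ascending): 105, 105, 113, 120, 133, 141, 141, 167
The 2 values of 105 occupy positions 1–2 → average rank (1+2)/2 = 1.5.
The 2 values of 141 occupy positions 6–7 → average rank (6+7)/2 = 6.5.
Ranks ≤ 6: {1.5, 1.5, 3, 4, 5} → 5 values.

5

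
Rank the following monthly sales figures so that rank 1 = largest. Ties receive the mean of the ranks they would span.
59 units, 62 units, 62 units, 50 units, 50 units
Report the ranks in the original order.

3, 1.5, 1.5, 4.5, 4.5

Sorted (descending): 62, 62, 59, 50, 50
The 2 values of 62 occupy positions 1–2 → average rank (1+2)/2 = 1.5.
The 2 values of 50 occupy positions 4–5 → average rank (4+5)/2 = 4.5.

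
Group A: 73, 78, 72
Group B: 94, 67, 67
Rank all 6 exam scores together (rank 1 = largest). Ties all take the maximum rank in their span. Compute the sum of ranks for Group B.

Sorted (descending): 94, 78, 73, 72, 67, 67
The 2 values of 67 occupy positions 5–6 → each gets rank 6.
Group B values → pooled ranks: 94→1, 67→6, 67→6
Rank sum = 1 + 6 + 6 = 13

13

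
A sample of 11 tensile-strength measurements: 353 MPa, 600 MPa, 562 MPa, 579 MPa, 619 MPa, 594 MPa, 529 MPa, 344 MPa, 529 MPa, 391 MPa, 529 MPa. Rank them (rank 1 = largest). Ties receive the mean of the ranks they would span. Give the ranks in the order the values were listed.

10, 2, 5, 4, 1, 3, 7, 11, 7, 9, 7

Sorted (descending): 619, 600, 594, 579, 562, 529, 529, 529, 391, 353, 344
The 3 values of 529 occupy positions 6–8 → average rank 7.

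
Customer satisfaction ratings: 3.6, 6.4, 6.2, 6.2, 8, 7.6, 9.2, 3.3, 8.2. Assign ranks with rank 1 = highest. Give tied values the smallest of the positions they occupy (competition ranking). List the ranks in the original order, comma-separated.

Sorted (descending): 9.2, 8.2, 8, 7.6, 6.4, 6.2, 6.2, 3.6, 3.3
The 2 values of 6.2 occupy positions 6–7 → each gets rank 6.

8, 5, 6, 6, 3, 4, 1, 9, 2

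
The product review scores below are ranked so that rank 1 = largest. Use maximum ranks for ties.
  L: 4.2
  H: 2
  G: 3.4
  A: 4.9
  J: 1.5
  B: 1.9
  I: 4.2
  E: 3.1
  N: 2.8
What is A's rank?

1

Sorted (descending): 4.9, 4.2, 4.2, 3.4, 3.1, 2.8, 2, 1.9, 1.5
The 2 values of 4.2 occupy positions 2–3 → each gets rank 3.
A has value 4.9 → rank 1.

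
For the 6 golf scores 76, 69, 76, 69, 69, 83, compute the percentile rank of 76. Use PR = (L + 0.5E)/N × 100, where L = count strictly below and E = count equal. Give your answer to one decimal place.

66.7

N = 6.
Strictly below 76: 3. Equal to 76: 2.
PR = (3 + 0.5·2)/6 × 100 = 66.7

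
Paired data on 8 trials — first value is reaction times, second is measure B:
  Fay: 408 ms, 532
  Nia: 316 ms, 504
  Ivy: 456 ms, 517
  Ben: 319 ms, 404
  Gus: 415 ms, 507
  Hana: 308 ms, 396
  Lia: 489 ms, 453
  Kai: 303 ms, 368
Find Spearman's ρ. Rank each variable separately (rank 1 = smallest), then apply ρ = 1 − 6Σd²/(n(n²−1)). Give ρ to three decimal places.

Ranks of variable 1: 5, 3, 7, 4, 6, 2, 8, 1
Ranks of variable 2: 8, 5, 7, 3, 6, 2, 4, 1
d = r₁ − r₂: -3, -2, 0, 1, 0, 0, 4, 0
d²: 9, 4, 0, 1, 0, 0, 16, 0; Σd² = 30
ρ = 1 − 6·30/(8·63) = 1 − 180/504 = 0.643

0.643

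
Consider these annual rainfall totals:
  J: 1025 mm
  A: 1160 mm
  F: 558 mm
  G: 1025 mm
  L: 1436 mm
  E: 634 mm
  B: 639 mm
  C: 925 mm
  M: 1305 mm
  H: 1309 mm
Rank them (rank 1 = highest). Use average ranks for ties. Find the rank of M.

Sorted (descending): 1436, 1309, 1305, 1160, 1025, 1025, 925, 639, 634, 558
The 2 values of 1025 occupy positions 5–6 → average rank (5+6)/2 = 5.5.
M has value 1305 mm → rank 3.

3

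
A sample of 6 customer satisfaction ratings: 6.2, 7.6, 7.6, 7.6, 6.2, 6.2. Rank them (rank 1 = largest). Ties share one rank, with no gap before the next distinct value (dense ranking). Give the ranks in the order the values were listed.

2, 1, 1, 1, 2, 2

Sorted (descending): 7.6, 7.6, 7.6, 6.2, 6.2, 6.2
The 3 values of 7.6 share dense rank 1.
The 3 values of 6.2 share dense rank 2.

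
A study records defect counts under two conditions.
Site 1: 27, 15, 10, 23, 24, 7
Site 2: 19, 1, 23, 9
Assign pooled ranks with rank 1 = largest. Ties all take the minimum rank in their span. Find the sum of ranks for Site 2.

26

Sorted (descending): 27, 24, 23, 23, 19, 15, 10, 9, 7, 1
The 2 values of 23 occupy positions 3–4 → each gets rank 3.
Site 2 values → pooled ranks: 19→5, 1→10, 23→3, 9→8
Rank sum = 5 + 10 + 3 + 8 = 26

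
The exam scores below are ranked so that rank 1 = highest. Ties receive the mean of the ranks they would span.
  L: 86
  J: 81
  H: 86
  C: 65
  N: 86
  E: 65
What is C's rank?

5.5

Sorted (descending): 86, 86, 86, 81, 65, 65
The 3 values of 86 occupy positions 1–3 → average rank 2.
The 2 values of 65 occupy positions 5–6 → average rank (5+6)/2 = 5.5.
C has value 65 → rank 5.5.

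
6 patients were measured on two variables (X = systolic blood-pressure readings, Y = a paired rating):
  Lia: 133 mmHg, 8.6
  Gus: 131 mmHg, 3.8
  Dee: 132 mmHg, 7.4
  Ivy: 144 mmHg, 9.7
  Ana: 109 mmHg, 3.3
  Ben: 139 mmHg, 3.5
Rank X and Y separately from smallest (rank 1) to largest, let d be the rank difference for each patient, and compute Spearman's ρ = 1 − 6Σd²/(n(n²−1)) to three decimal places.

Ranks of variable 1: 4, 2, 3, 6, 1, 5
Ranks of variable 2: 5, 3, 4, 6, 1, 2
d = r₁ − r₂: -1, -1, -1, 0, 0, 3
d²: 1, 1, 1, 0, 0, 9; Σd² = 12
ρ = 1 − 6·12/(6·35) = 1 − 72/210 = 0.657

0.657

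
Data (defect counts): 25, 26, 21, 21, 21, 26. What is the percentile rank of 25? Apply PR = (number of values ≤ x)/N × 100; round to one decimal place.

66.7

N = 6.
Strictly below 25: 3. Equal to 25: 1.
PR = 4/6 × 100 = 66.7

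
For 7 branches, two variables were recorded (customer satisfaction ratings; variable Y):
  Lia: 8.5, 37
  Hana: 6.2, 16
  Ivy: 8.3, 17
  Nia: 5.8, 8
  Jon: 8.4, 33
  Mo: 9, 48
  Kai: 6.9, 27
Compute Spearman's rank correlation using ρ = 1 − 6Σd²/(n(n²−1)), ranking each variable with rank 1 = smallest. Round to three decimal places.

Ranks of variable 1: 6, 2, 4, 1, 5, 7, 3
Ranks of variable 2: 6, 2, 3, 1, 5, 7, 4
d = r₁ − r₂: 0, 0, 1, 0, 0, 0, -1
d²: 0, 0, 1, 0, 0, 0, 1; Σd² = 2
ρ = 1 − 6·2/(7·48) = 1 − 12/336 = 0.964

0.964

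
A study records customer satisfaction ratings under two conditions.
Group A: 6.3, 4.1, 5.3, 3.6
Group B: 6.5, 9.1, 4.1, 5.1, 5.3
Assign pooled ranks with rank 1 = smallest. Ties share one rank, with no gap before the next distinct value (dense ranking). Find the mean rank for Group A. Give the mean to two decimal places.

Sorted (ascending): 3.6, 4.1, 4.1, 5.1, 5.3, 5.3, 6.3, 6.5, 9.1
The 2 values of 4.1 share dense rank 2.
The 2 values of 5.3 share dense rank 4.
Remaining distinct values take the next consecutive integers.
Group A values → pooled ranks: 6.3→5, 4.1→2, 5.3→4, 3.6→1
Mean rank = (5 + 2 + 4 + 1) / 4 = 3.00

3.00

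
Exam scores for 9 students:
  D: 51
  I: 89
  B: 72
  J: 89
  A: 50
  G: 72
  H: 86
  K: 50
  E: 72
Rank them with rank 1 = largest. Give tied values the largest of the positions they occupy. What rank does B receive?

Sorted (descending): 89, 89, 86, 72, 72, 72, 51, 50, 50
The 2 values of 89 occupy positions 1–2 → each gets rank 2.
The 3 values of 72 occupy positions 4–6 → each gets rank 6.
The 2 values of 50 occupy positions 8–9 → each gets rank 9.
B has value 72 → rank 6.

6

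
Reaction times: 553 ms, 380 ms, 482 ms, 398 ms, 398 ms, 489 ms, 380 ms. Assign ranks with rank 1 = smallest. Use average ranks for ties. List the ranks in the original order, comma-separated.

Sorted (ascending): 380, 380, 398, 398, 482, 489, 553
The 2 values of 380 occupy positions 1–2 → average rank (1+2)/2 = 1.5.
The 2 values of 398 occupy positions 3–4 → average rank (3+4)/2 = 3.5.

7, 1.5, 5, 3.5, 3.5, 6, 1.5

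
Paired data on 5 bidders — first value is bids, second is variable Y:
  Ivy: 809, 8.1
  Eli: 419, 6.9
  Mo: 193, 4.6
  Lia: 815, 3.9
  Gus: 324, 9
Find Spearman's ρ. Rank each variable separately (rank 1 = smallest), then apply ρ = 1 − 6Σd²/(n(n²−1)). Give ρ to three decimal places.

Ranks of variable 1: 4, 3, 1, 5, 2
Ranks of variable 2: 4, 3, 2, 1, 5
d = r₁ − r₂: 0, 0, -1, 4, -3
d²: 0, 0, 1, 16, 9; Σd² = 26
ρ = 1 − 6·26/(5·24) = 1 − 156/120 = -0.300

-0.300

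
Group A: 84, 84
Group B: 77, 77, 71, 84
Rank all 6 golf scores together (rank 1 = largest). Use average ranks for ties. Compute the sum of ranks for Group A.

4

Sorted (descending): 84, 84, 84, 77, 77, 71
The 3 values of 84 occupy positions 1–3 → average rank 2.
The 2 values of 77 occupy positions 4–5 → average rank (4+5)/2 = 4.5.
Group A values → pooled ranks: 84→2, 84→2
Rank sum = 2 + 2 = 4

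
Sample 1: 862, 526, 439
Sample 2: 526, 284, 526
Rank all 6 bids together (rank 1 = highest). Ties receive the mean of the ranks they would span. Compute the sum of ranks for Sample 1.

9

Sorted (descending): 862, 526, 526, 526, 439, 284
The 3 values of 526 occupy positions 2–4 → average rank 3.
Sample 1 values → pooled ranks: 862→1, 526→3, 439→5
Rank sum = 1 + 3 + 5 = 9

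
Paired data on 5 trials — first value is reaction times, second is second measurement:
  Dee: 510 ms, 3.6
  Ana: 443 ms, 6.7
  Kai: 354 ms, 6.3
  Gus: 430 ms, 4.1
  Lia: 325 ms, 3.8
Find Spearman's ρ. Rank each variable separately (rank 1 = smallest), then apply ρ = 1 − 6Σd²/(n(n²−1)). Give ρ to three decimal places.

Ranks of variable 1: 5, 4, 2, 3, 1
Ranks of variable 2: 1, 5, 4, 3, 2
d = r₁ − r₂: 4, -1, -2, 0, -1
d²: 16, 1, 4, 0, 1; Σd² = 22
ρ = 1 − 6·22/(5·24) = 1 − 132/120 = -0.100

-0.100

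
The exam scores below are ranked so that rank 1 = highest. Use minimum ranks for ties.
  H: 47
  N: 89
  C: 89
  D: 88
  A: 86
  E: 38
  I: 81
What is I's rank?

Sorted (descending): 89, 89, 88, 86, 81, 47, 38
The 2 values of 89 occupy positions 1–2 → each gets rank 1.
I has value 81 → rank 5.

5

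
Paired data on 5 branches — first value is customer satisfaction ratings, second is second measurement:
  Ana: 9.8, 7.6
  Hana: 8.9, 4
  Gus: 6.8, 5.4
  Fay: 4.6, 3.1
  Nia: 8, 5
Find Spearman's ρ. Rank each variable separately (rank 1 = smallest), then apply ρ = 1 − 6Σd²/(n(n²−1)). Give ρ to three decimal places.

0.600

Ranks of variable 1: 5, 4, 2, 1, 3
Ranks of variable 2: 5, 2, 4, 1, 3
d = r₁ − r₂: 0, 2, -2, 0, 0
d²: 0, 4, 4, 0, 0; Σd² = 8
ρ = 1 − 6·8/(5·24) = 1 − 48/120 = 0.600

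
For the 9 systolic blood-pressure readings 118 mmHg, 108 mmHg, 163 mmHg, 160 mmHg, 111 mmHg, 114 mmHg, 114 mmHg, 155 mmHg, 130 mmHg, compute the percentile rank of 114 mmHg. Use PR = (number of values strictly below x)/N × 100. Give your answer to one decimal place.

22.2

N = 9.
Strictly below 114: 2. Equal to 114: 2.
PR = 2/9 × 100 = 22.2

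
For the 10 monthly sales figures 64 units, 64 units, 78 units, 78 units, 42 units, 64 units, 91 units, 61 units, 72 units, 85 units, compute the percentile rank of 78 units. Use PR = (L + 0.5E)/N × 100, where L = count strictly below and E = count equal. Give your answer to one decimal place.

N = 10.
Strictly below 78: 6. Equal to 78: 2.
PR = (6 + 0.5·2)/10 × 100 = 70.0

70.0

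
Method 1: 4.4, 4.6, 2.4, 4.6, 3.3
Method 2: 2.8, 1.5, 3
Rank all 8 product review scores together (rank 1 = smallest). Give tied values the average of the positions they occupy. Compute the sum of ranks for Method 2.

Sorted (ascending): 1.5, 2.4, 2.8, 3, 3.3, 4.4, 4.6, 4.6
The 2 values of 4.6 occupy positions 7–8 → average rank (7+8)/2 = 7.5.
Method 2 values → pooled ranks: 2.8→3, 1.5→1, 3→4
Rank sum = 3 + 1 + 4 = 8

8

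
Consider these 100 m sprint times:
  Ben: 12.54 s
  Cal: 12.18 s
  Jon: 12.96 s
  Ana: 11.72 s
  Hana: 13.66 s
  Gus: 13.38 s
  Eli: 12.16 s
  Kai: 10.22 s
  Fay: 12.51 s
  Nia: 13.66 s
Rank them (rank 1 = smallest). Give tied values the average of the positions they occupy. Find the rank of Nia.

9.5

Sorted (ascending): 10.22, 11.72, 12.16, 12.18, 12.51, 12.54, 12.96, 13.38, 13.66, 13.66
The 2 values of 13.66 occupy positions 9–10 → average rank (9+10)/2 = 9.5.
Nia has value 13.66 s → rank 9.5.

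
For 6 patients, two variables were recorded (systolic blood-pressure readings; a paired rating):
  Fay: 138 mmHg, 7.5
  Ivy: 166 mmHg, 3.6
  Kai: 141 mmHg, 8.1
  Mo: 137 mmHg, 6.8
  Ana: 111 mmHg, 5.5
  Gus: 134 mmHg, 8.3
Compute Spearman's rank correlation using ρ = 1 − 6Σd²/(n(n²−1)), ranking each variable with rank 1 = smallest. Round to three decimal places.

-0.200

Ranks of variable 1: 4, 6, 5, 3, 1, 2
Ranks of variable 2: 4, 1, 5, 3, 2, 6
d = r₁ − r₂: 0, 5, 0, 0, -1, -4
d²: 0, 25, 0, 0, 1, 16; Σd² = 42
ρ = 1 − 6·42/(6·35) = 1 − 252/210 = -0.200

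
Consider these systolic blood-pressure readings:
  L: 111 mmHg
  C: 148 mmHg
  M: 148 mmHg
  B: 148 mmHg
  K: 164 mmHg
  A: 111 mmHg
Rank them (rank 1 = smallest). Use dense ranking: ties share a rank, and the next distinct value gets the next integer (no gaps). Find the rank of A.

1

Sorted (ascending): 111, 111, 148, 148, 148, 164
The 2 values of 111 share dense rank 1.
The 3 values of 148 share dense rank 2.
Remaining distinct values take the next consecutive integers.
A has value 111 mmHg → rank 1.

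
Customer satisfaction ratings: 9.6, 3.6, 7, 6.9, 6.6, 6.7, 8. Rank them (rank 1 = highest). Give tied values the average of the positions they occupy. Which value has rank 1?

9.6

Sorted (descending): 9.6, 8, 7, 6.9, 6.7, 6.6, 3.6
No ties — each value takes its position as its rank.
Rank 1 → value 9.6.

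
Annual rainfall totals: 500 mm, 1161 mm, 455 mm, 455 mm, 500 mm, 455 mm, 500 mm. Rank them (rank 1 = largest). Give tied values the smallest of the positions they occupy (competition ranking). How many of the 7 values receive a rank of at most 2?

4

Sorted (descending): 1161, 500, 500, 500, 455, 455, 455
The 3 values of 500 occupy positions 2–4 → each gets rank 2.
The 3 values of 455 occupy positions 5–7 → each gets rank 5.
Ranks ≤ 2: {1, 2, 2, 2} → 4 values.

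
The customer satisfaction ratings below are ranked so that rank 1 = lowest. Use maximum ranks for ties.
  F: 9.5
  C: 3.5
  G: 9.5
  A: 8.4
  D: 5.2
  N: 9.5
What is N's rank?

Sorted (ascending): 3.5, 5.2, 8.4, 9.5, 9.5, 9.5
The 3 values of 9.5 occupy positions 4–6 → each gets rank 6.
N has value 9.5 → rank 6.

6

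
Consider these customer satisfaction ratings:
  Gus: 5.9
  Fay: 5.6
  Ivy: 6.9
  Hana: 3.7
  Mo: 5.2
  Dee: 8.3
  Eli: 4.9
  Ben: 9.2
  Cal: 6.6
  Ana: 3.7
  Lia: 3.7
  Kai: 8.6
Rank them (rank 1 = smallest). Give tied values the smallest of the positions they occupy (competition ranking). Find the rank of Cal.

Sorted (ascending): 3.7, 3.7, 3.7, 4.9, 5.2, 5.6, 5.9, 6.6, 6.9, 8.3, 8.6, 9.2
The 3 values of 3.7 occupy positions 1–3 → each gets rank 1.
Cal has value 6.6 → rank 8.

8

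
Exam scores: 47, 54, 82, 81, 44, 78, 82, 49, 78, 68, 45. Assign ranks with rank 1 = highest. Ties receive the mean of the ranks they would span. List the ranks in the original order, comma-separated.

9, 7, 1.5, 3, 11, 4.5, 1.5, 8, 4.5, 6, 10

Sorted (descending): 82, 82, 81, 78, 78, 68, 54, 49, 47, 45, 44
The 2 values of 82 occupy positions 1–2 → average rank (1+2)/2 = 1.5.
The 2 values of 78 occupy positions 4–5 → average rank (4+5)/2 = 4.5.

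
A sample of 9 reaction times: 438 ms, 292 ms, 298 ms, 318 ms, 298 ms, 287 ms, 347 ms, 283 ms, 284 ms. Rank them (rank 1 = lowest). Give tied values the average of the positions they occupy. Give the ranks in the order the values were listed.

Sorted (ascending): 283, 284, 287, 292, 298, 298, 318, 347, 438
The 2 values of 298 occupy positions 5–6 → average rank (5+6)/2 = 5.5.

9, 4, 5.5, 7, 5.5, 3, 8, 1, 2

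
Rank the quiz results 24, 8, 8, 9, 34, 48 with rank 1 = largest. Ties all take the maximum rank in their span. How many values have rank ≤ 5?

Sorted (descending): 48, 34, 24, 9, 8, 8
The 2 values of 8 occupy positions 5–6 → each gets rank 6.
Ranks ≤ 5: {1, 2, 3, 4} → 4 values.

4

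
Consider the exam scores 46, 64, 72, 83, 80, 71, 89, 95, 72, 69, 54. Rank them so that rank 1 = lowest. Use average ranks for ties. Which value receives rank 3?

Sorted (ascending): 46, 54, 64, 69, 71, 72, 72, 80, 83, 89, 95
The 2 values of 72 occupy positions 6–7 → average rank (6+7)/2 = 6.5.
Rank 3 → value 64.

64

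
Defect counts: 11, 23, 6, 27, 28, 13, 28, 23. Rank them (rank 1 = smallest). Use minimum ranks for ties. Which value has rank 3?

13

Sorted (ascending): 6, 11, 13, 23, 23, 27, 28, 28
The 2 values of 23 occupy positions 4–5 → each gets rank 4.
The 2 values of 28 occupy positions 7–8 → each gets rank 7.
Rank 3 → value 13.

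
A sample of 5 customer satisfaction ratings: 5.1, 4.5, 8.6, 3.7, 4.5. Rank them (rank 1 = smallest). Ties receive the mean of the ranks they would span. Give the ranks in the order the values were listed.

4, 2.5, 5, 1, 2.5

Sorted (ascending): 3.7, 4.5, 4.5, 5.1, 8.6
The 2 values of 4.5 occupy positions 2–3 → average rank (2+3)/2 = 2.5.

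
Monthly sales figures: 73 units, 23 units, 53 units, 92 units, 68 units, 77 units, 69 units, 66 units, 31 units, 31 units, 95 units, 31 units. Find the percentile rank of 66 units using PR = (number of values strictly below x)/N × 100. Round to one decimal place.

N = 12.
Strictly below 66: 5. Equal to 66: 1.
PR = 5/12 × 100 = 41.7

41.7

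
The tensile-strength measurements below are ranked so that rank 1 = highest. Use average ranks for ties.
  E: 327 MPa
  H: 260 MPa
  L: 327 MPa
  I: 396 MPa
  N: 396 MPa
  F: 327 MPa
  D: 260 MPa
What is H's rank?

Sorted (descending): 396, 396, 327, 327, 327, 260, 260
The 2 values of 396 occupy positions 1–2 → average rank (1+2)/2 = 1.5.
The 3 values of 327 occupy positions 3–5 → average rank 4.
The 2 values of 260 occupy positions 6–7 → average rank (6+7)/2 = 6.5.
H has value 260 MPa → rank 6.5.

6.5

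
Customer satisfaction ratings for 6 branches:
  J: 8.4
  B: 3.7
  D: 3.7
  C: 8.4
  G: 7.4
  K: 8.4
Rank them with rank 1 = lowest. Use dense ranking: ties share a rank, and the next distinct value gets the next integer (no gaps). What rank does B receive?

Sorted (ascending): 3.7, 3.7, 7.4, 8.4, 8.4, 8.4
The 2 values of 3.7 share dense rank 1.
The 3 values of 8.4 share dense rank 3.
Remaining distinct values take the next consecutive integers.
B has value 3.7 → rank 1.

1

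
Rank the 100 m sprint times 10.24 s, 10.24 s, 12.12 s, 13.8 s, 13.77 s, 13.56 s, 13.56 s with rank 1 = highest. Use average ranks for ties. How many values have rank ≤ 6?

5

Sorted (descending): 13.8, 13.77, 13.56, 13.56, 12.12, 10.24, 10.24
The 2 values of 13.56 occupy positions 3–4 → average rank (3+4)/2 = 3.5.
The 2 values of 10.24 occupy positions 6–7 → average rank (6+7)/2 = 6.5.
Ranks ≤ 6: {1, 2, 3.5, 3.5, 5} → 5 values.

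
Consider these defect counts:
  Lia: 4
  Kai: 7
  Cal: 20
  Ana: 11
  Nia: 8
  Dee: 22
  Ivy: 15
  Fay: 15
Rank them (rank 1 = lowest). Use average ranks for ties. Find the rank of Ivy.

5.5

Sorted (ascending): 4, 7, 8, 11, 15, 15, 20, 22
The 2 values of 15 occupy positions 5–6 → average rank (5+6)/2 = 5.5.
Ivy has value 15 → rank 5.5.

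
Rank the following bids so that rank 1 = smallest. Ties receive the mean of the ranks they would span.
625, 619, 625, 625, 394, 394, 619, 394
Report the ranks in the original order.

7, 4.5, 7, 7, 2, 2, 4.5, 2

Sorted (ascending): 394, 394, 394, 619, 619, 625, 625, 625
The 3 values of 394 occupy positions 1–3 → average rank 2.
The 2 values of 619 occupy positions 4–5 → average rank (4+5)/2 = 4.5.
The 3 values of 625 occupy positions 6–8 → average rank 7.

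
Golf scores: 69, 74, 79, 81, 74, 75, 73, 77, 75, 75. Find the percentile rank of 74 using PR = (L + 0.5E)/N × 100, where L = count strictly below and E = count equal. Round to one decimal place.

30.0

N = 10.
Strictly below 74: 2. Equal to 74: 2.
PR = (2 + 0.5·2)/10 × 100 = 30.0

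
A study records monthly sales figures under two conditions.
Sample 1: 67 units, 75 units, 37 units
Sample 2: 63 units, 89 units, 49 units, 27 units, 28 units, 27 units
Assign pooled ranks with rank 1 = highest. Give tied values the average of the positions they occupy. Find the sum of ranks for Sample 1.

Sorted (descending): 89, 75, 67, 63, 49, 37, 28, 27, 27
The 2 values of 27 occupy positions 8–9 → average rank (8+9)/2 = 8.5.
Sample 1 values → pooled ranks: 67→3, 75→2, 37→6
Rank sum = 3 + 2 + 6 = 11

11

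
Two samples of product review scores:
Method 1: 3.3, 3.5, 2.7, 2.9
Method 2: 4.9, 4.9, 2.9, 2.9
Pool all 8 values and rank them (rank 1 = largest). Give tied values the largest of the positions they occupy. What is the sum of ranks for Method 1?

22

Sorted (descending): 4.9, 4.9, 3.5, 3.3, 2.9, 2.9, 2.9, 2.7
The 2 values of 4.9 occupy positions 1–2 → each gets rank 2.
The 3 values of 2.9 occupy positions 5–7 → each gets rank 7.
Method 1 values → pooled ranks: 3.3→4, 3.5→3, 2.7→8, 2.9→7
Rank sum = 4 + 3 + 8 + 7 = 22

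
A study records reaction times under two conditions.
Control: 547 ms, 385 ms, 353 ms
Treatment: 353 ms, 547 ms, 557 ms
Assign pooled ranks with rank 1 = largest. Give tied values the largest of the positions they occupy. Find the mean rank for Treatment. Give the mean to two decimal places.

3.33

Sorted (descending): 557, 547, 547, 385, 353, 353
The 2 values of 547 occupy positions 2–3 → each gets rank 3.
The 2 values of 353 occupy positions 5–6 → each gets rank 6.
Treatment values → pooled ranks: 353→6, 547→3, 557→1
Mean rank = (6 + 3 + 1) / 3 = 3.33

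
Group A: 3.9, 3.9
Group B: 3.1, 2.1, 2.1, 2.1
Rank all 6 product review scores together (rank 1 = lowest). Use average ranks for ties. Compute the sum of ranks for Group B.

10

Sorted (ascending): 2.1, 2.1, 2.1, 3.1, 3.9, 3.9
The 3 values of 2.1 occupy positions 1–3 → average rank 2.
The 2 values of 3.9 occupy positions 5–6 → average rank (5+6)/2 = 5.5.
Group B values → pooled ranks: 3.1→4, 2.1→2, 2.1→2, 2.1→2
Rank sum = 4 + 2 + 2 + 2 = 10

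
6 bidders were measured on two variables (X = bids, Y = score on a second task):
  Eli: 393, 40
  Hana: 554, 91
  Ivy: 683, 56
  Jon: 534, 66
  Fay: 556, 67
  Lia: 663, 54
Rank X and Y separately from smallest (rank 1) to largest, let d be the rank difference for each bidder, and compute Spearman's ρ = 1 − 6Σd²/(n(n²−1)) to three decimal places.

Ranks of variable 1: 1, 3, 6, 2, 4, 5
Ranks of variable 2: 1, 6, 3, 4, 5, 2
d = r₁ − r₂: 0, -3, 3, -2, -1, 3
d²: 0, 9, 9, 4, 1, 9; Σd² = 32
ρ = 1 − 6·32/(6·35) = 1 − 192/210 = 0.086

0.086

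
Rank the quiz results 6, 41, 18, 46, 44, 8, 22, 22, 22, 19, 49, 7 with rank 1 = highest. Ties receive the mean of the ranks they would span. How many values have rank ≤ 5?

Sorted (descending): 49, 46, 44, 41, 22, 22, 22, 19, 18, 8, 7, 6
The 3 values of 22 occupy positions 5–7 → average rank 6.
Ranks ≤ 5: {1, 2, 3, 4} → 4 values.

4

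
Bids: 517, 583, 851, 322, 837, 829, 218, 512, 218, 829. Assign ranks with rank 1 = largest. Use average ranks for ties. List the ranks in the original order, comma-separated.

6, 5, 1, 8, 2, 3.5, 9.5, 7, 9.5, 3.5

Sorted (descending): 851, 837, 829, 829, 583, 517, 512, 322, 218, 218
The 2 values of 829 occupy positions 3–4 → average rank (3+4)/2 = 3.5.
The 2 values of 218 occupy positions 9–10 → average rank (9+10)/2 = 9.5.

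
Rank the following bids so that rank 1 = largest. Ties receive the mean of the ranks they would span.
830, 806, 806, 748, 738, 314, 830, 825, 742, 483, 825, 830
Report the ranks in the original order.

Sorted (descending): 830, 830, 830, 825, 825, 806, 806, 748, 742, 738, 483, 314
The 3 values of 830 occupy positions 1–3 → average rank 2.
The 2 values of 825 occupy positions 4–5 → average rank (4+5)/2 = 4.5.
The 2 values of 806 occupy positions 6–7 → average rank (6+7)/2 = 6.5.

2, 6.5, 6.5, 8, 10, 12, 2, 4.5, 9, 11, 4.5, 2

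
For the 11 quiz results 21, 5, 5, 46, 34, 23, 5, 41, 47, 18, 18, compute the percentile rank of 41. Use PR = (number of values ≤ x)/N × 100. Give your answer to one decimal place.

81.8

N = 11.
Strictly below 41: 8. Equal to 41: 1.
PR = 9/11 × 100 = 81.8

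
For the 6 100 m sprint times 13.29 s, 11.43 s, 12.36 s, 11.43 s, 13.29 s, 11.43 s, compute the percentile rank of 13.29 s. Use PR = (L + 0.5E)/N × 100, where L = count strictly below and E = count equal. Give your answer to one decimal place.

N = 6.
Strictly below 13.29: 4. Equal to 13.29: 2.
PR = (4 + 0.5·2)/6 × 100 = 83.3

83.3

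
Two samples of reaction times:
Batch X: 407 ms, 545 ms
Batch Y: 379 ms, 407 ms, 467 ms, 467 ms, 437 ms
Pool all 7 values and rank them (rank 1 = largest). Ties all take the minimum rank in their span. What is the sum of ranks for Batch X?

Sorted (descending): 545, 467, 467, 437, 407, 407, 379
The 2 values of 467 occupy positions 2–3 → each gets rank 2.
The 2 values of 407 occupy positions 5–6 → each gets rank 5.
Batch X values → pooled ranks: 407→5, 545→1
Rank sum = 5 + 1 = 6

6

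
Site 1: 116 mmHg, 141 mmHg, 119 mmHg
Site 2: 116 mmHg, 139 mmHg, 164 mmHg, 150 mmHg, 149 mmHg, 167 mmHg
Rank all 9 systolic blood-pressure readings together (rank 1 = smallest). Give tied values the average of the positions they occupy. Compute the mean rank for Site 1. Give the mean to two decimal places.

3.17

Sorted (ascending): 116, 116, 119, 139, 141, 149, 150, 164, 167
The 2 values of 116 occupy positions 1–2 → average rank (1+2)/2 = 1.5.
Site 1 values → pooled ranks: 116→1.5, 141→5, 119→3
Mean rank = (1.5 + 5 + 3) / 3 = 3.17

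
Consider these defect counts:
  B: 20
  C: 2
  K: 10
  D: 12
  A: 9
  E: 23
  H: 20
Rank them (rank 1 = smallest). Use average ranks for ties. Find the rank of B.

5.5

Sorted (ascending): 2, 9, 10, 12, 20, 20, 23
The 2 values of 20 occupy positions 5–6 → average rank (5+6)/2 = 5.5.
B has value 20 → rank 5.5.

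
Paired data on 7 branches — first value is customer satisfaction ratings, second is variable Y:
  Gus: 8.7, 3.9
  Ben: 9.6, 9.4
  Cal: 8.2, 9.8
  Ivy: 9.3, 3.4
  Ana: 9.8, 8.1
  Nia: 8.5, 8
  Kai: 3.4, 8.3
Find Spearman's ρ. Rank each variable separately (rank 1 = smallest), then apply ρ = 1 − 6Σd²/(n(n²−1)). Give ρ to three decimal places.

-0.250

Ranks of variable 1: 4, 6, 2, 5, 7, 3, 1
Ranks of variable 2: 2, 6, 7, 1, 4, 3, 5
d = r₁ − r₂: 2, 0, -5, 4, 3, 0, -4
d²: 4, 0, 25, 16, 9, 0, 16; Σd² = 70
ρ = 1 − 6·70/(7·48) = 1 − 420/336 = -0.250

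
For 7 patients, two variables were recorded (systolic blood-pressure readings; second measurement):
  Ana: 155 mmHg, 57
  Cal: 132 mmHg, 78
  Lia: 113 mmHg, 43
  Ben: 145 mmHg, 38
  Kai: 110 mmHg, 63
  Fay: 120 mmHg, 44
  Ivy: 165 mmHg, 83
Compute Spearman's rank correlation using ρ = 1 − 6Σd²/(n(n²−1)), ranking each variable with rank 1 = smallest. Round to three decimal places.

Ranks of variable 1: 6, 4, 2, 5, 1, 3, 7
Ranks of variable 2: 4, 6, 2, 1, 5, 3, 7
d = r₁ − r₂: 2, -2, 0, 4, -4, 0, 0
d²: 4, 4, 0, 16, 16, 0, 0; Σd² = 40
ρ = 1 − 6·40/(7·48) = 1 − 240/336 = 0.286

0.286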